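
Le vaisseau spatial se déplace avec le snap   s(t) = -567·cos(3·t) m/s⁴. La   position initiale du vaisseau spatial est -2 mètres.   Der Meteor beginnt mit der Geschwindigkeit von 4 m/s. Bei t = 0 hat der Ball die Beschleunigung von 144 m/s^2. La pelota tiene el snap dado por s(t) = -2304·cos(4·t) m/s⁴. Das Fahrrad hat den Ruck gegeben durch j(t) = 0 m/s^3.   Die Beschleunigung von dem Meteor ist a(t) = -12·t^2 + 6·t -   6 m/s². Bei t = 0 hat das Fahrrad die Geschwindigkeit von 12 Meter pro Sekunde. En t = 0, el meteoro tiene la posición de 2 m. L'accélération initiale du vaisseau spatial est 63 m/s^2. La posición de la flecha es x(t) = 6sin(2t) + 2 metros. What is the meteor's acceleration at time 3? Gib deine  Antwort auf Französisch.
En utilisant a(t) = -12·t^2 + 6·t - 6 et en substituant t = 3, nous trouvons a = -96.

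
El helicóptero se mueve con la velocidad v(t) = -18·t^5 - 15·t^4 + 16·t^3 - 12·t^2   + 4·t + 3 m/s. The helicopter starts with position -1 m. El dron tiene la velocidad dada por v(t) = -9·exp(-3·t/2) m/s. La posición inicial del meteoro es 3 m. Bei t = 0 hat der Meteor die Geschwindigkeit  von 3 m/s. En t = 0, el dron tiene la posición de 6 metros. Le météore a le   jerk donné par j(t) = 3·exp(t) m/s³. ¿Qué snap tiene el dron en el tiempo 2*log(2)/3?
Para resolver esto, necesitamos tomar 3 derivadas de nuestra ecuación de la velocidad v(t) = -9·exp(-3·t/2). Tomando d/dt de v(t), encontramos a(t) = 27·exp(-3·t/2)/2. La derivada de la aceleración da la sacudida: j(t) = -81·exp(-3·t/2)/4. Tomando d/dt de j(t), encontramos s(t) = 243·exp(-3·t/2)/8. De la ecuación del snap s(t) = 243·exp(-3·t/2)/8, sustituimos t = 2*log(2)/3 para obtener s = 243/16.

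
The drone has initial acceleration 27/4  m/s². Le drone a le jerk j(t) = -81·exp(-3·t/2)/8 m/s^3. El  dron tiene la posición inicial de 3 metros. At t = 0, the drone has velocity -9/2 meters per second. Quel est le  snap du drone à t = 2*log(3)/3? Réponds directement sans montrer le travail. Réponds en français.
La réponse est 81/16.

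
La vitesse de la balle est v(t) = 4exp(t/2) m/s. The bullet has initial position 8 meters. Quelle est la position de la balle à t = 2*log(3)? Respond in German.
Um dies zu lösen, müssen wir 1 Stammfunktion unserer Gleichung für die Geschwindigkeit v(t) = 4·exp(t/2) finden. Das Integral von der Geschwindigkeit ist die Position. Mit x(0) = 8 erhalten wir x(t) = 8·exp(t/2). Aus der Gleichung für die Position x(t) = 8·exp(t/2), setzen wir t = 2*log(3) ein und erhalten x = 24.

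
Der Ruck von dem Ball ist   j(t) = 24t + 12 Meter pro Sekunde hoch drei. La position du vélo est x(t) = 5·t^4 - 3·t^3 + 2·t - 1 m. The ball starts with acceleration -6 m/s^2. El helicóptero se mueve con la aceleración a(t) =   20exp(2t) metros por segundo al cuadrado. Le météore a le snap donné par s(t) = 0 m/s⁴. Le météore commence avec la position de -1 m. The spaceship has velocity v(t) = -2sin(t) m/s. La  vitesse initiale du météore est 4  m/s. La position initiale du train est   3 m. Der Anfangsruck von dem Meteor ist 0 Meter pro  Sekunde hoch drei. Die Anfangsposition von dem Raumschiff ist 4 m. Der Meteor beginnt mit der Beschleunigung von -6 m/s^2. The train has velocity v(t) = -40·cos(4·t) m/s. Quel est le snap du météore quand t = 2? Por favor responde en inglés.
From the given snap equation s(t) = 0, we substitute t = 2 to get s = 0.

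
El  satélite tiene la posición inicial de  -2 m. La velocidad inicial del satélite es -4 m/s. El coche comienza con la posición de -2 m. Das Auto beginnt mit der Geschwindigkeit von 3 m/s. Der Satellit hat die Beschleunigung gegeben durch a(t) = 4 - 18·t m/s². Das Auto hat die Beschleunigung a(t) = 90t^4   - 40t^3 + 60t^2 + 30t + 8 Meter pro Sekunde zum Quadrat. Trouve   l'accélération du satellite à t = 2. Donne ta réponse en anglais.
Using a(t) = 4 - 18·t and substituting t = 2, we find a = -32.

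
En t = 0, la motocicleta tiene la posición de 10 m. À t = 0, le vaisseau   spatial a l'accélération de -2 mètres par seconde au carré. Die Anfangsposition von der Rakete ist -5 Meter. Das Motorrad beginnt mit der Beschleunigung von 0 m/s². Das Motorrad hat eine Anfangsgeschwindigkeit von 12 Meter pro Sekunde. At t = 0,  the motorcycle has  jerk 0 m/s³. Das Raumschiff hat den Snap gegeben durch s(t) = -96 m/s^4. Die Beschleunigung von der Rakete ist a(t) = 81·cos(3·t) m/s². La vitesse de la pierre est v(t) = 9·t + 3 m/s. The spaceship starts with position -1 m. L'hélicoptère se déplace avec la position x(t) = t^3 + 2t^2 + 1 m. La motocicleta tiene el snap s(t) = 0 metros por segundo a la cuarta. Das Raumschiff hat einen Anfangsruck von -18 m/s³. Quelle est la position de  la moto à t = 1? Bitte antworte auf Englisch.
We need to integrate our snap equation s(t) = 0 4 times. Integrating snap and using the initial condition j(0) = 0, we get j(t) = 0. The integral of jerk is acceleration. Using a(0) = 0, we get a(t) = 0. The integral of acceleration is velocity. Using v(0) = 12, we get v(t) = 12. Finding the integral of v(t) and using x(0) = 10: x(t) = 12·t + 10. Using x(t) = 12·t + 10 and substituting t = 1, we find x = 22.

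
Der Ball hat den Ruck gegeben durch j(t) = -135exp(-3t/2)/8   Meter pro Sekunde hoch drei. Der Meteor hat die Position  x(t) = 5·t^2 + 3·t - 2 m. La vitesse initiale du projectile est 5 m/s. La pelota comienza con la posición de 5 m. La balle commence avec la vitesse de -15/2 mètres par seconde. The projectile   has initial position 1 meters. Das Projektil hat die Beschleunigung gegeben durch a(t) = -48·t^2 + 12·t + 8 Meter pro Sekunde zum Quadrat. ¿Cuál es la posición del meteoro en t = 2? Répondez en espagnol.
Usando x(t) = 5·t^2 + 3·t - 2 y sustituyendo t = 2, encontramos x = 24.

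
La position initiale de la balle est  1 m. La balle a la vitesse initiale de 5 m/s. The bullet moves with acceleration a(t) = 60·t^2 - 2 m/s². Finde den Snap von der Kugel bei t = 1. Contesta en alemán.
Ausgehend von der Beschleunigung a(t) = 60·t^2 - 2, nehmen wir 2 Ableitungen. Die Ableitung von der Beschleunigung ergibt den Ruck: j(t) = 120·t. Die Ableitung von dem Ruck ergibt den Snap: s(t) = 120. Mit s(t) = 120 und Einsetzen von t = 1, finden wir s = 120.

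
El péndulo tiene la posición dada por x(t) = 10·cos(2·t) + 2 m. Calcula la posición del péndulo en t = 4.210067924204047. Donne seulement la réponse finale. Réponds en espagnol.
x(4.210067924204047) = -3.36390295504438.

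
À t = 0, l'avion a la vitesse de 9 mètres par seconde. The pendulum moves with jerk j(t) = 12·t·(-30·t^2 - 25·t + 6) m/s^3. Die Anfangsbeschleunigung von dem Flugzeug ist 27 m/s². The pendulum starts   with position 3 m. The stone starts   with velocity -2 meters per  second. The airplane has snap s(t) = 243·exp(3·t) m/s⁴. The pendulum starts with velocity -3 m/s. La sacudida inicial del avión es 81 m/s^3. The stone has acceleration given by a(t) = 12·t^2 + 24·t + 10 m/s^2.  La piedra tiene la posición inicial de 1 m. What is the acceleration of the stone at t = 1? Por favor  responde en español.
De la ecuación de la aceleración a(t) = 12·t^2 + 24·t + 10, sustituimos t = 1 para obtener a = 46.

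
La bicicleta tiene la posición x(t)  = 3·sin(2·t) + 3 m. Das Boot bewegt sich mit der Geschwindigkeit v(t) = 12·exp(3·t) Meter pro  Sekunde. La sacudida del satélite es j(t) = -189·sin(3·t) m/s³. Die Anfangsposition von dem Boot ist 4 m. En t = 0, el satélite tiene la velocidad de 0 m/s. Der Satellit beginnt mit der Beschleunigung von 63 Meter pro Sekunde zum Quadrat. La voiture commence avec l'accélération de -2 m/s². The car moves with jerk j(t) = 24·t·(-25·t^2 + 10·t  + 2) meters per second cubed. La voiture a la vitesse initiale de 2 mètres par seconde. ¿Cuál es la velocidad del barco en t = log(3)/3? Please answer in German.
Mit v(t) = 12·exp(3·t) und Einsetzen von t = log(3)/3, finden wir v = 36.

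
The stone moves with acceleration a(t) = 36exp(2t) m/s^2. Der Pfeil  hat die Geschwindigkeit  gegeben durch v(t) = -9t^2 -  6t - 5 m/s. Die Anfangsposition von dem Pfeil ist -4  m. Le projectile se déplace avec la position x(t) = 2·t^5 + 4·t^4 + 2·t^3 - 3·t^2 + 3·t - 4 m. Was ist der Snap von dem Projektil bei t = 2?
Um dies zu lösen, müssen wir 4 Ableitungen unserer Gleichung für die Position x(t) = 2·t^5 + 4·t^4 + 2·t^3 - 3·t^2 + 3·t - 4 nehmen. Die Ableitung von der Position ergibt die Geschwindigkeit: v(t) = 10·t^4 + 16·t^3 + 6·t^2 - 6·t + 3. Mit d/dt von v(t) finden wir a(t) = 40·t^3 + 48·t^2 + 12·t - 6. Mit d/dt von a(t) finden wir j(t) = 120·t^2 + 96·t + 12. Die Ableitung von dem Ruck ergibt den Snap: s(t) = 240·t + 96. Mit s(t) = 240·t + 96 und Einsetzen von t = 2, finden wir s = 576.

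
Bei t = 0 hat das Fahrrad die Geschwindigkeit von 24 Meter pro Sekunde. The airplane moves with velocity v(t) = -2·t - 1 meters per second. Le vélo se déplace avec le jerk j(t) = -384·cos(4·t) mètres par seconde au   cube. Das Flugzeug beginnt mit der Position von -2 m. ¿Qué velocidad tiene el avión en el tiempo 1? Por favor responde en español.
Tenemos la velocidad v(t) = -2·t - 1. Sustituyendo t = 1: v(1) = -3.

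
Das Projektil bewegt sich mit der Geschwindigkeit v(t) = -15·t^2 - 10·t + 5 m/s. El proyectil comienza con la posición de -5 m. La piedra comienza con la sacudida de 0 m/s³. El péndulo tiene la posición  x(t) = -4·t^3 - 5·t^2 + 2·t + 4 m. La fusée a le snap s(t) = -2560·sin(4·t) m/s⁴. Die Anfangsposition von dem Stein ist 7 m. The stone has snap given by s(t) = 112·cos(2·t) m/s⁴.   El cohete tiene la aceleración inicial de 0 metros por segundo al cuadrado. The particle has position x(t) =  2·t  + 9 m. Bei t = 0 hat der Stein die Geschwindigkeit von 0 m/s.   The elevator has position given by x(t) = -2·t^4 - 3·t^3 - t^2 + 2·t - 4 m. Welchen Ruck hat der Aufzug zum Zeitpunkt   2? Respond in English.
Starting from position x(t) = -2·t^4 - 3·t^3 - t^2 + 2·t - 4, we take 3 derivatives. Taking d/dt of x(t), we find v(t) = -8·t^3 - 9·t^2 - 2·t + 2. Differentiating velocity, we get acceleration: a(t) = -24·t^2 - 18·t - 2. Taking d/dt of a(t), we find j(t) = -48·t - 18. Using j(t) = -48·t - 18 and substituting t = 2, we find j = -114.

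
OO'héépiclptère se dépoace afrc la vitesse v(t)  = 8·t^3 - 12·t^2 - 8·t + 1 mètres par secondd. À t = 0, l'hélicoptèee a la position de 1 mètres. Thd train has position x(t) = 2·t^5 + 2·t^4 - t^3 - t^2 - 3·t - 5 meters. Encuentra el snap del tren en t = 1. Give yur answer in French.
Pour résoudre ceci, nous devons prendre 4 dérivées de notre équation de la position x(t) = 2·t^5 + 2·t^4 - t^3 - t^2 - 3·t - 5. En dérivant la position, nous obtenons la vitesse: v(t) = 10·t^4 + 8·t^3 - 3·t^2 - 2·t - 3. En dérivant la vitesse, nous obtenons l'accélération: a(t) = 40·t^3 + 24·t^2 - 6·t - 2. En prenant d/dt de a(t), nous trouvons j(t) = 120·t^2 + 48·t - 6. En prenant d/dt de j(t), nous trouvons s(t) = 240·t + 48. En utilisant s(t) = 240·t + 48 et en substituant t = 1, nous trouvons s = 288.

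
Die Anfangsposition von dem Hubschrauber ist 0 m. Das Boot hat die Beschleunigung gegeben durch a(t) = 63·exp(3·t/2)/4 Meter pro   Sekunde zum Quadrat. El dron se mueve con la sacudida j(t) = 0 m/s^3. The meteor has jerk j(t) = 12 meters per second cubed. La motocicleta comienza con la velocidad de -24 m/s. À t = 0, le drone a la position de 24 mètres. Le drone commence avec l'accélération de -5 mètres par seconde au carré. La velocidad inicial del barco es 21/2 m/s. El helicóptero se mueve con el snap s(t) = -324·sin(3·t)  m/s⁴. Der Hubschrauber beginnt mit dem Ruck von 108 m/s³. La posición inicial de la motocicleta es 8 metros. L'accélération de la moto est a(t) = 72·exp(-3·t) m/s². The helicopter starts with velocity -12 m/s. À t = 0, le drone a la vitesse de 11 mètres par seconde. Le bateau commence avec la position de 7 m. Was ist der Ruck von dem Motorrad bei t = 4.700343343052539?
Um dies zu lösen, müssen wir 1 Ableitung unserer Gleichung für die Beschleunigung a(t) = 72·exp(-3·t) nehmen. Durch Ableiten von der Beschleunigung erhalten wir den Ruck: j(t) = -216·exp(-3·t). Aus der Gleichung für den Ruck j(t) = -216·exp(-3·t), setzen wir t = 4.700343343052539 ein und erhalten j = -0.000162350720501477.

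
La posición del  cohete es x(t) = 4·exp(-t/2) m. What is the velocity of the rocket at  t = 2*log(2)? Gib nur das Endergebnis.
v(2*log(2)) = -1.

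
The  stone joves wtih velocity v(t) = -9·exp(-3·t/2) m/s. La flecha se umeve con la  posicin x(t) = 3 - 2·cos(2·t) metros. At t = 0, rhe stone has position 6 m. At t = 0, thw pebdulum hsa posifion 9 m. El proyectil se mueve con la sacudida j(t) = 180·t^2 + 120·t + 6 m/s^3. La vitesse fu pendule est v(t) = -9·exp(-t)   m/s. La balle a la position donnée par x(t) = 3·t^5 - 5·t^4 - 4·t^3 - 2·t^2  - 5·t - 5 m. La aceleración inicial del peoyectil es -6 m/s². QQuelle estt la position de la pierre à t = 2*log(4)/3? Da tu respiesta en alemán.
Wir müssen das Integral unserer Gleichung für die Geschwindigkeit v(t) = -9·exp(-3·t/2) 1-mal finden. Die Stammfunktion von der Geschwindigkeit ist die Position. Mit x(0) = 6 erhalten wir x(t) = 6·exp(-3·t/2). Aus der Gleichung für die Position x(t) = 6·exp(-3·t/2), setzen wir t = 2*log(4)/3 ein und erhalten x = 3/2.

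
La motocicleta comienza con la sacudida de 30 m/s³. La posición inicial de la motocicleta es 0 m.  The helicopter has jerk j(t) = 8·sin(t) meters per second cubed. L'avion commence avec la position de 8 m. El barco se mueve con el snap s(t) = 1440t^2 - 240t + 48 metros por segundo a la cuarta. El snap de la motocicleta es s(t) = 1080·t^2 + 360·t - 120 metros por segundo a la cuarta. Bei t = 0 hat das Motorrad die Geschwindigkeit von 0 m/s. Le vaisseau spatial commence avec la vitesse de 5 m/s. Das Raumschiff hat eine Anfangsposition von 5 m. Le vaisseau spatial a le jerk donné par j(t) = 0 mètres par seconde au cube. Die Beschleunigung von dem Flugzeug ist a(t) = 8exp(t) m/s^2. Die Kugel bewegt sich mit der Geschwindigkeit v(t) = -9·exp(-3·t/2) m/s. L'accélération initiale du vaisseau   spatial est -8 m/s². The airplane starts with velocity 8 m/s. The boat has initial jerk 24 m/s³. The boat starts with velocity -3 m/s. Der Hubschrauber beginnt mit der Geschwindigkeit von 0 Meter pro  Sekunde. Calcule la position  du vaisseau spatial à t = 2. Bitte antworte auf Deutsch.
Wir müssen das Integral unserer Gleichung für den Ruck j(t) = 0 3-mal finden. Mit ∫j(t)dt und Anwendung von a(0) = -8, finden wir a(t) = -8. Die Stammfunktion von der Beschleunigung, mit v(0) = 5, ergibt die Geschwindigkeit: v(t) = 5 - 8·t. Die Stammfunktion von der Geschwindigkeit, mit x(0) = 5, ergibt die Position: x(t) = -4·t^2 + 5·t + 5. Mit x(t) = -4·t^2 + 5·t + 5 und Einsetzen von t = 2, finden wir x = -1.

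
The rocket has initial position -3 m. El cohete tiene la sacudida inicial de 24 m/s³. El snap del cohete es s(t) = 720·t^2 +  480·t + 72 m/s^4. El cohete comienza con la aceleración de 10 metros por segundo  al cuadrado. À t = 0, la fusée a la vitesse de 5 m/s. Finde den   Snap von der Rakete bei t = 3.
Aus der Gleichung für den Snap s(t) = 720·t^2 + 480·t + 72, setzen wir t = 3 ein und erhalten s = 7992.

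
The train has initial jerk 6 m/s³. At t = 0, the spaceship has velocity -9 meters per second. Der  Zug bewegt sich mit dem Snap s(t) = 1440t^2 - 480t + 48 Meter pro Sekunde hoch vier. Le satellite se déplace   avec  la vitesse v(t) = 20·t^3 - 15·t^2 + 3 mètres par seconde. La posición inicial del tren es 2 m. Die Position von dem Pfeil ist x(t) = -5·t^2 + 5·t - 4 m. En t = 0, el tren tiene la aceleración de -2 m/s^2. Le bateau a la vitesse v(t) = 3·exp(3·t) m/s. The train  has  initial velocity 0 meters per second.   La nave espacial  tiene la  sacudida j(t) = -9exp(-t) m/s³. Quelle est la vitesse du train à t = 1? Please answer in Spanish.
Partiendo del snap s(t) = 1440·t^2 - 480·t + 48, tomamos 3 antiderivadas. Tomando ∫s(t)dt y aplicando j(0) = 6, encontramos j(t) = 480·t^3 - 240·t^2 + 48·t + 6. La antiderivada de la sacudida es la aceleración. Usando a(0) = -2, obtenemos a(t) = 120·t^4 - 80·t^3 + 24·t^2 + 6·t - 2. Integrando la aceleración y usando la condición inicial v(0) = 0, obtenemos v(t) = t·(24·t^4 - 20·t^3 + 8·t^2 + 3·t - 2). Tenemos la velocidad v(t) = t·(24·t^4 - 20·t^3 + 8·t^2 + 3·t - 2). Sustituyendo t = 1: v(1) = 13.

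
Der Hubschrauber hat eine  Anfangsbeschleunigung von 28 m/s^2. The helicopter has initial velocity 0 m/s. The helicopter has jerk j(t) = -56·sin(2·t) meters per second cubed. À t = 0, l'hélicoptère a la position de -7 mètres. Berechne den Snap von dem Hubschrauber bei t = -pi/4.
Um dies zu lösen, müssen wir 1 Ableitung unserer Gleichung für den Ruck j(t) = -56·sin(2·t) nehmen. Mit d/dt von j(t) finden wir s(t) = -112·cos(2·t). Mit s(t) = -112·cos(2·t) und Einsetzen von t = -pi/4, finden wir s = 0.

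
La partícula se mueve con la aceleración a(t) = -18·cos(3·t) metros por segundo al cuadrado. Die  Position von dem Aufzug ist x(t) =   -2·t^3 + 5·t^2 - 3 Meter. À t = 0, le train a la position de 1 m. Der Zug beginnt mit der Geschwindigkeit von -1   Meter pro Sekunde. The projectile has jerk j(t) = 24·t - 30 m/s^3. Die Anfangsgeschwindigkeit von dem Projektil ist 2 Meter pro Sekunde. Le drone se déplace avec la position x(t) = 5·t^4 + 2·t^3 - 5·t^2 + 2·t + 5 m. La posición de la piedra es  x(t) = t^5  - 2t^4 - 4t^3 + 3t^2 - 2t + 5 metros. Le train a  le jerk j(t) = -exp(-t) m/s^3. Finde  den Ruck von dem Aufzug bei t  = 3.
Ausgehend von der Position x(t) = -2·t^3 + 5·t^2 - 3, nehmen wir 3 Ableitungen. Mit d/dt von x(t) finden wir v(t) = -6·t^2 + 10·t. Durch Ableiten von der Geschwindigkeit erhalten wir die Beschleunigung: a(t) = 10 - 12·t. Mit d/dt von a(t) finden wir j(t) = -12. Wir haben den Ruck j(t) = -12. Durch Einsetzen von t = 3: j(3) = -12.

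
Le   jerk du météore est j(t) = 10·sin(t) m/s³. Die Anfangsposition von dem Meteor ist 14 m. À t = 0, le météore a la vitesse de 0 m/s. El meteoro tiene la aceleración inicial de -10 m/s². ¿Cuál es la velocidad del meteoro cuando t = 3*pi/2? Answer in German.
Um dies zu lösen, müssen wir 2 Integrale unserer Gleichung für den Ruck j(t) = 10·sin(t) finden. Durch Integration von dem Ruck und Verwendung der Anfangsbedingung a(0) = -10, erhalten wir a(t) = -10·cos(t). Das Integral von der Beschleunigung, mit v(0) = 0, ergibt die Geschwindigkeit: v(t) = -10·sin(t). Wir haben die Geschwindigkeit v(t) = -10·sin(t). Durch Einsetzen von t = 3*pi/2: v(3*pi/2) = 10.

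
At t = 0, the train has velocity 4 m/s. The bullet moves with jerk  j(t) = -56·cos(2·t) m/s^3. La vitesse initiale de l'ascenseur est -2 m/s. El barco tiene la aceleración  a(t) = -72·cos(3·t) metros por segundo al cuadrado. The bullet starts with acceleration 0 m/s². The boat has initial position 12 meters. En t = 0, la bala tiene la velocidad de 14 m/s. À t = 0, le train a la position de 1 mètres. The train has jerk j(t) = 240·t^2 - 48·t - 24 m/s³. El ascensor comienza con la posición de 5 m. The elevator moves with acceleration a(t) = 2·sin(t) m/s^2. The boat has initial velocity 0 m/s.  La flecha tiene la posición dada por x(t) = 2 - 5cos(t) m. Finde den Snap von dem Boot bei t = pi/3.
Um dies zu lösen, müssen wir 2 Ableitungen unserer Gleichung für die Beschleunigung a(t) = -72·cos(3·t) nehmen. Die Ableitung von der Beschleunigung ergibt den Ruck: j(t) = 216·sin(3·t). Die Ableitung von dem Ruck ergibt den Snap: s(t) = 648·cos(3·t). Wir haben den Snap s(t) = 648·cos(3·t). Durch Einsetzen von t = pi/3: s(pi/3) = -648.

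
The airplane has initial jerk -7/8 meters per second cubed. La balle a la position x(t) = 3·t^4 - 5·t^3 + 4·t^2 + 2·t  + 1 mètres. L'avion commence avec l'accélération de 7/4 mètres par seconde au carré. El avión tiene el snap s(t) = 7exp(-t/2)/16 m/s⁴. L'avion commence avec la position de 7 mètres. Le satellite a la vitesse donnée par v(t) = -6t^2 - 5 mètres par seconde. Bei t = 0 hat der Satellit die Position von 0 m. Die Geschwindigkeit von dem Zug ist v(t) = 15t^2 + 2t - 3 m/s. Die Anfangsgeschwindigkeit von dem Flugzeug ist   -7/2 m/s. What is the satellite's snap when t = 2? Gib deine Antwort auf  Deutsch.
Um dies zu lösen, müssen wir 3 Ableitungen unserer Gleichung für die Geschwindigkeit v(t) = -6·t^2 - 5 nehmen. Durch Ableiten von der Geschwindigkeit erhalten wir die Beschleunigung: a(t) = -12·t. Die Ableitung von der Beschleunigung ergibt den Ruck: j(t) = -12. Die Ableitung von dem Ruck ergibt den Snap: s(t) = 0. Mit s(t) = 0 und Einsetzen von t = 2, finden wir s = 0.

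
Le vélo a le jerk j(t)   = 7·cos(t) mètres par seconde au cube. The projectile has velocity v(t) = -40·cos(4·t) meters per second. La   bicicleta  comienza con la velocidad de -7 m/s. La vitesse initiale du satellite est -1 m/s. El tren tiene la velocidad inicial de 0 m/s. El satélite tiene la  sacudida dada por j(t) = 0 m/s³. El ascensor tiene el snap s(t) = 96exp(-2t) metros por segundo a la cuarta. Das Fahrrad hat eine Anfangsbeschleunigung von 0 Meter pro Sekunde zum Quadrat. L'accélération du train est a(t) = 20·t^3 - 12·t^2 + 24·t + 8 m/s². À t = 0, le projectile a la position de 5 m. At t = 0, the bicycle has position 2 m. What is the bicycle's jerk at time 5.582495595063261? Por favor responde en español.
De la ecuación de la sacudida j(t) = 7·cos(t), sustituimos t = 5.582495595063261 para obtener j = 5.35078376459548.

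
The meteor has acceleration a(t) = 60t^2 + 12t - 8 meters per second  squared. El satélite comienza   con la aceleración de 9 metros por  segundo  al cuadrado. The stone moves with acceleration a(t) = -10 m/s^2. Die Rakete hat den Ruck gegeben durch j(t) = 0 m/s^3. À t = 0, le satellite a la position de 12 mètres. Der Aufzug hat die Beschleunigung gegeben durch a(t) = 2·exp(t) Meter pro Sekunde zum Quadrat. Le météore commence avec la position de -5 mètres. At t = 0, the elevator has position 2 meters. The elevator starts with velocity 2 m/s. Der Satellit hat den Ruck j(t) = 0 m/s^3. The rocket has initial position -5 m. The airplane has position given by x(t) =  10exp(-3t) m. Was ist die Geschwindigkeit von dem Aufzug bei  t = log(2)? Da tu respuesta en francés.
Nous devons trouver l'intégrale de notre équation de l'accélération a(t) = 2·exp(t) 1 fois. L'intégrale de l'accélération est la vitesse. En utilisant v(0) = 2, nous obtenons v(t) = 2·exp(t). De l'équation de la vitesse v(t) = 2·exp(t), nous substituons t = log(2) pour obtenir v = 4.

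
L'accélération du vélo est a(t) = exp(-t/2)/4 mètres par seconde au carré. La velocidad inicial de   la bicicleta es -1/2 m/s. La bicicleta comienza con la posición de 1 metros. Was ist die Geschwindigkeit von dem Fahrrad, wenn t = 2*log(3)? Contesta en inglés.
To find the answer, we compute 1 antiderivative of a(t) = exp(-t/2)/4. The antiderivative of acceleration is velocity. Using v(0) = -1/2, we get v(t) = -exp(-t/2)/2. Using v(t) = -exp(-t/2)/2 and substituting t = 2*log(3), we find v = -1/6.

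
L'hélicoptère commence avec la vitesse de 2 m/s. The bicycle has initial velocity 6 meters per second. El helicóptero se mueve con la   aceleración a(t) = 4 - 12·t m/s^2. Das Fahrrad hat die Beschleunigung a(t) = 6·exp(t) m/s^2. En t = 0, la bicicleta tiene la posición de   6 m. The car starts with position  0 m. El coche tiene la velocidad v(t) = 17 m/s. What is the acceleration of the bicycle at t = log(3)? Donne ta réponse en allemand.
Wir haben die Beschleunigung a(t) = 6·exp(t). Durch Einsetzen von t = log(3): a(log(3)) = 18.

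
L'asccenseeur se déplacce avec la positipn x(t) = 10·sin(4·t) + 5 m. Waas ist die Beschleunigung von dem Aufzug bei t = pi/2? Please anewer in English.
We must differentiate our position equation x(t) = 10·sin(4·t) + 5 2 times. The derivative of position gives velocity: v(t) = 40·cos(4·t). Differentiating velocity, we get acceleration: a(t) = -160·sin(4·t). Using a(t) = -160·sin(4·t) and substituting t = pi/2, we find a = 0.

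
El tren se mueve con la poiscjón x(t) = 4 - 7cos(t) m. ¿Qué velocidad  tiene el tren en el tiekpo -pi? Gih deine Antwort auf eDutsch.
Wir müssen unsere Gleichung für die Position x(t) = 4 - 7·cos(t) 1-mal ableiten. Durch Ableiten von der Position erhalten wir die Geschwindigkeit: v(t) = 7·sin(t). Aus der Gleichung für die Geschwindigkeit v(t) = 7·sin(t), setzen wir t = -pi ein und erhalten v = 0.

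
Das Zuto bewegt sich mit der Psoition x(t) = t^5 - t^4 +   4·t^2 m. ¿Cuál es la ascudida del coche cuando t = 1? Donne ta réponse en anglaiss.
To solve this, we need to take 3 derivatives of our position equation x(t) = t^5 - t^4 + 4·t^2. The derivative of position gives velocity: v(t) = 5·t^4 - 4·t^3 + 8·t. Taking d/dt of v(t), we find a(t) = 20·t^3 - 12·t^2 + 8. Taking d/dt of a(t), we find j(t) = 60·t^2 - 24·t. We have jerk j(t) = 60·t^2 - 24·t. Substituting t = 1: j(1) = 36.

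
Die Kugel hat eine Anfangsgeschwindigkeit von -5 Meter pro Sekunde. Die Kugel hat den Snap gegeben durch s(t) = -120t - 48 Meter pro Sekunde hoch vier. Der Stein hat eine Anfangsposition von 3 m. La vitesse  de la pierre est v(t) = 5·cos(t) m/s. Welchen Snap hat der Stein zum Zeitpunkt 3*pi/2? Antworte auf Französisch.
Pour résoudre ceci, nous devons prendre 3 dérivées de notre équation de la vitesse v(t) = 5·cos(t). En dérivant la vitesse, nous obtenons l'accélération: a(t) = -5·sin(t). En dérivant l'accélération, nous obtenons le jerk: j(t) = -5·cos(t). En dérivant le jerk, nous obtenons le snap: s(t) = 5·sin(t). Nous avons le snap s(t) = 5·sin(t). En substituant t = 3*pi/2: s(3*pi/2) = -5.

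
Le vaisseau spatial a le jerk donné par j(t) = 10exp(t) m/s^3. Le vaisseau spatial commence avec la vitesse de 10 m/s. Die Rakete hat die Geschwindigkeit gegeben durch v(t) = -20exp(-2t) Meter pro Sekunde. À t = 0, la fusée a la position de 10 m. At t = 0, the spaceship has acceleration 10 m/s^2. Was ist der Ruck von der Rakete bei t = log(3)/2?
Um dies zu lösen, müssen wir 2 Ableitungen unserer Gleichung für die Geschwindigkeit v(t) = -20·exp(-2·t) nehmen. Durch Ableiten von der Geschwindigkeit erhalten wir die Beschleunigung: a(t) = 40·exp(-2·t). Durch Ableiten von der Beschleunigung erhalten wir den Ruck: j(t) = -80·exp(-2·t). Mit j(t) = -80·exp(-2·t) und Einsetzen von t = log(3)/2, finden wir j = -80/3.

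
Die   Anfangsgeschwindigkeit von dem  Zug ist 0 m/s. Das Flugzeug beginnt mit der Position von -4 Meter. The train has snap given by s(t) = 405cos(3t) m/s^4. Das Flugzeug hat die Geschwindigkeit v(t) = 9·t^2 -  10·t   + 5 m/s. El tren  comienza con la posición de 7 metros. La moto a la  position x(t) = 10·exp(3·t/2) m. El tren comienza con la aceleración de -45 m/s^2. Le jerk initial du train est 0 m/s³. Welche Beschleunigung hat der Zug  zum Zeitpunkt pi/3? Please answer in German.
Um dies zu lösen, müssen wir 2 Stammfunktionen unserer Gleichung für den Snap s(t) = 405·cos(3·t) finden. Mit ∫s(t)dt und Anwendung von j(0) = 0, finden wir j(t) = 135·sin(3·t). Die Stammfunktion von dem Ruck, mit a(0) = -45, ergibt die Beschleunigung: a(t) = -45·cos(3·t). Mit a(t) = -45·cos(3·t) und Einsetzen von t = pi/3, finden wir a = 45.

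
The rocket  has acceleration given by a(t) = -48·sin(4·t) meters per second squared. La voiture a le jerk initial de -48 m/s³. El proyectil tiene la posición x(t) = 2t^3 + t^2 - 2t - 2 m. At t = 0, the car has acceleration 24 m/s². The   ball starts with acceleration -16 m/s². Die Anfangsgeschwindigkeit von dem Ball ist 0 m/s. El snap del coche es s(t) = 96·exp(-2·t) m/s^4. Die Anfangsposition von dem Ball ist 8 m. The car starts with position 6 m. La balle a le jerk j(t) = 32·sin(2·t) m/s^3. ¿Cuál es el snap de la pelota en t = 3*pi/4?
Para resolver esto, necesitamos tomar 1 derivada de nuestra ecuación de la sacudida j(t) = 32·sin(2·t). Derivando la sacudida, obtenemos el snap: s(t) = 64·cos(2·t). Usando s(t) = 64·cos(2·t) y sustituyendo t = 3*pi/4, encontramos s = 0.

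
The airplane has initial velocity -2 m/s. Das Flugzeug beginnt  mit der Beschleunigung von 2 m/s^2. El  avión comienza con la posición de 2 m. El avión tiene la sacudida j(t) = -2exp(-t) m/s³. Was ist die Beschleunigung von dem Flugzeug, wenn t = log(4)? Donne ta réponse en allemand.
Wir müssen die Stammfunktion unserer Gleichung für den Ruck j(t) = -2·exp(-t) 1-mal finden. Mit ∫j(t)dt und Anwendung von a(0) = 2, finden wir a(t) = 2·exp(-t). Mit a(t) = 2·exp(-t) und Einsetzen von t = log(4), finden wir a = 1/2.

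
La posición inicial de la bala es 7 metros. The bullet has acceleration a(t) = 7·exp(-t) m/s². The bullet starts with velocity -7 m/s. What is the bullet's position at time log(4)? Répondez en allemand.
Um dies zu lösen, müssen wir 2 Stammfunktionen unserer Gleichung für die Beschleunigung a(t) = 7·exp(-t) finden. Durch Integration von der Beschleunigung und Verwendung der Anfangsbedingung v(0) = -7, erhalten wir v(t) = -7·exp(-t). Mit ∫v(t)dt und Anwendung von x(0) = 7, finden wir x(t) = 7·exp(-t). Mit x(t) = 7·exp(-t) und Einsetzen von t = log(4), finden wir x = 7/4.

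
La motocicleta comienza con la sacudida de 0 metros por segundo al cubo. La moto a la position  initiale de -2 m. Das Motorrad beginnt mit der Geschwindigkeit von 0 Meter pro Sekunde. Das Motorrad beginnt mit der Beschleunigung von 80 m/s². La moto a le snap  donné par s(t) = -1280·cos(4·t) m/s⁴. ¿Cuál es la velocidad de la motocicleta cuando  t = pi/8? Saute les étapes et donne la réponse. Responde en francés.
v(pi/8) = 20.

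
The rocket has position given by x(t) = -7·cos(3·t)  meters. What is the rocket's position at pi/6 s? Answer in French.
Nous avons la position x(t) = -7·cos(3·t). En substituant t = pi/6: x(pi/6) = 0.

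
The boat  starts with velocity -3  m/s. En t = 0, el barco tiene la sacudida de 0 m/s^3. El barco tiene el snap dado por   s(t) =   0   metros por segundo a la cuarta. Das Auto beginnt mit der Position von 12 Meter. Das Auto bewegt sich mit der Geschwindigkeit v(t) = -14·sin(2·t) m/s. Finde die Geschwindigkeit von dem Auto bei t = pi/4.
Mit v(t) = -14·sin(2·t) und Einsetzen von t = pi/4, finden wir v = -14.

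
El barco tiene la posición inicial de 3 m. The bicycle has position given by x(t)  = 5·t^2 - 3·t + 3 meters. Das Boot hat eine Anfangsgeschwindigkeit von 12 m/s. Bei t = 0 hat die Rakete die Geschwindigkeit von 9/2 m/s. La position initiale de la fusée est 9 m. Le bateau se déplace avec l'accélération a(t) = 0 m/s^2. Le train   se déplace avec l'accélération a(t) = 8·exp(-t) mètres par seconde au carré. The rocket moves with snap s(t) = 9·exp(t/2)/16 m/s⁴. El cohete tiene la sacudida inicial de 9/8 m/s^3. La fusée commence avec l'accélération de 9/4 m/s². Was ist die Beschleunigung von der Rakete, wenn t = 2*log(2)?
Um dies zu lösen, müssen wir 2 Stammfunktionen unserer Gleichung für den Snap s(t) = 9·exp(t/2)/16 finden. Mit ∫s(t)dt und Anwendung von j(0) = 9/8, finden wir j(t) = 9·exp(t/2)/8. Das Integral von dem Ruck, mit a(0) = 9/4, ergibt die Beschleunigung: a(t) = 9·exp(t/2)/4. Aus der Gleichung für die Beschleunigung a(t) = 9·exp(t/2)/4, setzen wir t = 2*log(2) ein und erhalten a = 9/2.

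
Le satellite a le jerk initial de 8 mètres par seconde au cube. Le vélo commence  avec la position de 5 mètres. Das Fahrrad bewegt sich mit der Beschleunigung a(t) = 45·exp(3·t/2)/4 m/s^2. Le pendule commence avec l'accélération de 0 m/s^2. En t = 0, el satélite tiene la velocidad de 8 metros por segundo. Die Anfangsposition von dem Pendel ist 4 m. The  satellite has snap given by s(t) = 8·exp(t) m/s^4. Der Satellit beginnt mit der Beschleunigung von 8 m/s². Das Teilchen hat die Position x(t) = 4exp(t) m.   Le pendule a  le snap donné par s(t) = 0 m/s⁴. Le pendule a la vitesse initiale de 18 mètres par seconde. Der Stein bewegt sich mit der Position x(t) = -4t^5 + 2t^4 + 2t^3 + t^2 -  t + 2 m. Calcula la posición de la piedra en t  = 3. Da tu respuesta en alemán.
Wir haben die Position x(t) = -4·t^5 + 2·t^4 + 2·t^3 + t^2 - t + 2. Durch Einsetzen von t = 3: x(3) = -748.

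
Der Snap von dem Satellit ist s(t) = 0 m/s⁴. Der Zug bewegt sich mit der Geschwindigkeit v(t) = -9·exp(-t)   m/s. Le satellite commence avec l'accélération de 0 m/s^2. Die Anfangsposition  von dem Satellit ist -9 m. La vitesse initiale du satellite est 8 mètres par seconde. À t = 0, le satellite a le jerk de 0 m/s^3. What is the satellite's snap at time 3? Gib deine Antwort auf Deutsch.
Aus der Gleichung für den Snap s(t) = 0, setzen wir t = 3 ein und erhalten s = 0.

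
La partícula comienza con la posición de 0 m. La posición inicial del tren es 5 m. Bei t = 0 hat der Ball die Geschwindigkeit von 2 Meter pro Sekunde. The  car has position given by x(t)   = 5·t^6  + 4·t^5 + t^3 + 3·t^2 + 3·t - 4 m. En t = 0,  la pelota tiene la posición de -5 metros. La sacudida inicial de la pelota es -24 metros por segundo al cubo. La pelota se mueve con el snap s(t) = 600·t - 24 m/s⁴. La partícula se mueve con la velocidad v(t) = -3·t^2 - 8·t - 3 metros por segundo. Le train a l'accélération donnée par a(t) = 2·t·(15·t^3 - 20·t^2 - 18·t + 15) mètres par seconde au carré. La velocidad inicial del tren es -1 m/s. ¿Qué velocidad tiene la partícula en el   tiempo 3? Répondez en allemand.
Aus der Gleichung für die Geschwindigkeit v(t) = -3·t^2 - 8·t - 3, setzen wir t = 3 ein und erhalten v = -54.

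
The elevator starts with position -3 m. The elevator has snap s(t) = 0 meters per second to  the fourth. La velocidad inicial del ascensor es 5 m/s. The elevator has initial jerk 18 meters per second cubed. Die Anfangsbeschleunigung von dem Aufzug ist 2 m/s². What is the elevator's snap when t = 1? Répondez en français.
En utilisant s(t) = 0 et en substituant t = 1, nous trouvons s = 0.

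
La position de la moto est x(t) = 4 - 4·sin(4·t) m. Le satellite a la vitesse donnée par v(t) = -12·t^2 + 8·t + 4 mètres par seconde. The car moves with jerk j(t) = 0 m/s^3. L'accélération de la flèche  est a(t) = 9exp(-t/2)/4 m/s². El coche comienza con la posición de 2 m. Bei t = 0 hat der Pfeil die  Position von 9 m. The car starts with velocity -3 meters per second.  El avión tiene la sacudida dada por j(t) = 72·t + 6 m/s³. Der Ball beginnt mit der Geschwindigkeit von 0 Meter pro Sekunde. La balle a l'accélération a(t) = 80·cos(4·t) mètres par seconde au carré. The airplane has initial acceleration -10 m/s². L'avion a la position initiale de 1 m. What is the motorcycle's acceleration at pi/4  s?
We must differentiate our position equation x(t) = 4 - 4·sin(4·t) 2 times. Differentiating position, we get velocity: v(t) = -16·cos(4·t). Differentiating velocity, we get acceleration: a(t) = 64·sin(4·t). We have acceleration a(t) = 64·sin(4·t). Substituting t = pi/4: a(pi/4) = 0.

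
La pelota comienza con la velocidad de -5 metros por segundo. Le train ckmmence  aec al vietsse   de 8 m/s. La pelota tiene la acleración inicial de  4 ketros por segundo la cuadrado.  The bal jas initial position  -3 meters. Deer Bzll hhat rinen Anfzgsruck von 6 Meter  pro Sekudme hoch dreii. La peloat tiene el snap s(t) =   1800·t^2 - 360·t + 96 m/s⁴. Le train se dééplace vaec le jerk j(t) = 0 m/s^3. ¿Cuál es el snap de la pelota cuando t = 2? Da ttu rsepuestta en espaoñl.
Tenemos el snap s(t) = 1800·t^2 - 360·t + 96. Sustituyendo t = 2: s(2) = 6576.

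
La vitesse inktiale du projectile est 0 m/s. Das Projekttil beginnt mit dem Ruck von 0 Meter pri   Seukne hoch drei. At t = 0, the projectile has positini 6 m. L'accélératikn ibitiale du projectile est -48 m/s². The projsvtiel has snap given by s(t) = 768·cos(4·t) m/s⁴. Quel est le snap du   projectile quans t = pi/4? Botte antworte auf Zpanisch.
Usando s(t) = 768·cos(4·t) y sustituyendo t = pi/4, encontramos s = -768.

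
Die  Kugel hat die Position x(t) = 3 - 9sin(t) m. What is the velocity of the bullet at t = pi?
To solve this, we need to take 1 derivative of our position equation x(t) = 3 - 9·sin(t). The derivative of position gives velocity: v(t) = -9·cos(t). We have velocity v(t) = -9·cos(t). Substituting t = pi: v(pi) = 9.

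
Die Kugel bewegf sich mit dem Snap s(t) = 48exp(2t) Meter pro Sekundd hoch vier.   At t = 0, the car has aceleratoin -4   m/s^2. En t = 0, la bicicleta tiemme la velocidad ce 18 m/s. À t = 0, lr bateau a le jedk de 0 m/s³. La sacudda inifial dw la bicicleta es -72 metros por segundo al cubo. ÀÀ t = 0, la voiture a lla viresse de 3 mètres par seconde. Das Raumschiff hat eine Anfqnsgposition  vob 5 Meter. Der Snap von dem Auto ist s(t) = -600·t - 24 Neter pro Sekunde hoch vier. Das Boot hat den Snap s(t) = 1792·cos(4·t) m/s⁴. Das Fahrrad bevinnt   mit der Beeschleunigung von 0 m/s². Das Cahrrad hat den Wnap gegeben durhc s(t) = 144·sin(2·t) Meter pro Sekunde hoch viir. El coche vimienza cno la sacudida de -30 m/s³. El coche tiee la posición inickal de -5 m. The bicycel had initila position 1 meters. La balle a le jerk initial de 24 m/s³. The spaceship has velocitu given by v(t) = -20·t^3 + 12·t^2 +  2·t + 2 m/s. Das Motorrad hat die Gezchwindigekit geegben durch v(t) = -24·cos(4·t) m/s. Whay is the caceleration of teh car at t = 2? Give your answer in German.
Wir müssen unsere Gleichung für den Snap s(t) = -600·t - 24 2-mal integrieren. Mit ∫s(t)dt und Anwendung von j(0) = -30, finden wir j(t) = -300·t^2 - 24·t - 30. Die Stammfunktion von dem Ruck ist die Beschleunigung. Mit a(0) = -4 erhalten wir a(t) = -100·t^3 - 12·t^2 - 30·t - 4. Mit a(t) = -100·t^3 - 12·t^2 - 30·t - 4 und Einsetzen von t = 2, finden wir a = -912.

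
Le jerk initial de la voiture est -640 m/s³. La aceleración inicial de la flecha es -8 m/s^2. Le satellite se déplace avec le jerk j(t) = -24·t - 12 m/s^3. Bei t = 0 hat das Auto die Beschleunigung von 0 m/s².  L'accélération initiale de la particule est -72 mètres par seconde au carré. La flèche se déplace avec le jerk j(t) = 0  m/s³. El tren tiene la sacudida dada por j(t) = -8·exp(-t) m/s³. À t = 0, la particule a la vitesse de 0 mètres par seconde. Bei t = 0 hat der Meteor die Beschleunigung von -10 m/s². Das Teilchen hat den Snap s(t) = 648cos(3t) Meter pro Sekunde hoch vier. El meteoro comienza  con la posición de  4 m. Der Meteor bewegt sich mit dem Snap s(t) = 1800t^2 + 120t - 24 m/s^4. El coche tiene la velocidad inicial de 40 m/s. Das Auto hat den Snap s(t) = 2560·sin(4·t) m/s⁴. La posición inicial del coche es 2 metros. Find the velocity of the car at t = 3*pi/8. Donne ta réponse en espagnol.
Para resolver esto, necesitamos tomar 3 antiderivadas de nuestra ecuación del snap s(t) = 2560·sin(4·t). Tomando ∫s(t)dt y aplicando j(0) = -640, encontramos j(t) = -640·cos(4·t). La integral de la sacudida es la aceleración. Usando a(0) = 0, obtenemos a(t) = -160·sin(4·t). Integrando la aceleración y usando la condición inicial v(0) = 40, obtenemos v(t) = 40·cos(4·t). Usando v(t) = 40·cos(4·t) y sustituyendo t = 3*pi/8, encontramos v = 0.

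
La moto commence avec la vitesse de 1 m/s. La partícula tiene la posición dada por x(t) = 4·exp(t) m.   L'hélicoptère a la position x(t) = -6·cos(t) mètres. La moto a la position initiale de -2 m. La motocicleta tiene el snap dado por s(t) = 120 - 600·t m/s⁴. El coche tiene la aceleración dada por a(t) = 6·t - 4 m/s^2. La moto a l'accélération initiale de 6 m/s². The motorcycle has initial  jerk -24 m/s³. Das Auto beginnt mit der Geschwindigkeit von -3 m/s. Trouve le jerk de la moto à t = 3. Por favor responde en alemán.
Wir müssen unsere Gleichung für den Snap s(t) = 120 - 600·t 1-mal integrieren. Das Integral von dem Snap ist der Ruck. Mit j(0) = -24 erhalten wir j(t) = -300·t^2 + 120·t - 24. Wir haben den Ruck j(t) = -300·t^2 + 120·t - 24. Durch Einsetzen von t = 3: j(3) = -2364.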